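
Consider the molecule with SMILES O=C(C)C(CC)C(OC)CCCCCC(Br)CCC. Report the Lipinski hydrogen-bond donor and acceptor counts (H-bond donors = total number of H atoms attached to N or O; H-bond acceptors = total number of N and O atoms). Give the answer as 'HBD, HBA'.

0, 2

Donors: find every N or O and count the H atoms it carries.
  atom 1 (O): bond orders sum to 2 → 0 H
  atom 8 (O): bond orders sum to 2 → 0 H
Lipinski HBD = 0.
Acceptors: N atoms = 0, O atoms = 2 → HBA = 2.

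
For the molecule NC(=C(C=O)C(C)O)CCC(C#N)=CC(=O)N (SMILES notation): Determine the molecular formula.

C11H15N3O3

Walk through each heavy atom and fill implicit hydrogens from standard valence (C 4, N 3, O 2, S 2, halogen 1):
  atom 1: N, bond orders sum to 1 (valence 3) → 2 H
  atom 2: C, bond orders sum to 4 (valence 4) → 0 H
  atom 3: C, bond orders sum to 4 (valence 4) → 0 H
  atom 4: C, bond orders sum to 3 (valence 4) → 1 H
  atom 5: O, bond orders sum to 2 (valence 2) → 0 H
  atom 6: C, bond orders sum to 3 (valence 4) → 1 H
  atom 7: C, bond orders sum to 1 (valence 4) → 3 H
  atom 8: O, bond orders sum to 1 (valence 2) → 1 H
  atom 9: C, bond orders sum to 2 (valence 4) → 2 H
  atom 10: C, bond orders sum to 2 (valence 4) → 2 H
  atom 11: C, bond orders sum to 4 (valence 4) → 0 H
  atom 12: C, bond orders sum to 4 (valence 4) → 0 H
  atom 13: N, bond orders sum to 3 (valence 3) → 0 H
  atom 14: C, bond orders sum to 3 (valence 4) → 1 H
  atom 15: C, bond orders sum to 4 (valence 4) → 0 H
  atom 16: O, bond orders sum to 2 (valence 2) → 0 H
  atom 17: N, bond orders sum to 1 (valence 3) → 2 H
Totals → C:11, H:15, N:3, O:3.
In Hill order: C11H15N3O3.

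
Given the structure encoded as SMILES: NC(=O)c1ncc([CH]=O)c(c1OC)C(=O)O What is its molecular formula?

C9H8N2O5

Walk through each heavy atom and fill implicit hydrogens from standard valence (C 4, N 3, O 2, S 2, halogen 1); for lowercase aromatic atoms, an aromatic c carries 1 H when it has two neighbours and 0 H with three, and aromatic n carries 0 H:
  atom 1: N, bond orders sum to 1 (valence 3) → 2 H
  atom 2: C, bond orders sum to 4 (valence 4) → 0 H
  atom 3: O, bond orders sum to 2 (valence 2) → 0 H
  atom 4: aromatic c, 3 neighbours → 0 H
  atom 5: aromatic n, 2 neighbours → 0 H
  atom 6: aromatic c, 2 neighbours → 1 H
  atom 7: aromatic c, 3 neighbours → 0 H
  atom 8: C with explicit H count 1
  atom 9: O, bond orders sum to 2 (valence 2) → 0 H
  atom 10: aromatic c, 3 neighbours → 0 H
  atom 11: aromatic c, 3 neighbours → 0 H
  atom 12: O, bond orders sum to 2 (valence 2) → 0 H
  atom 13: C, bond orders sum to 1 (valence 4) → 3 H
  atom 14: C, bond orders sum to 4 (valence 4) → 0 H
  atom 15: O, bond orders sum to 2 (valence 2) → 0 H
  atom 16: O, bond orders sum to 1 (valence 2) → 1 H
Totals → C:9, H:8, N:2, O:5.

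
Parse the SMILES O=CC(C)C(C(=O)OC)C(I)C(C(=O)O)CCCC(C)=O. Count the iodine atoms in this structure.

Scan the SMILES for I atoms (remember two-letter symbols like Cl and Br are single atoms).
Iodine count: 1.

1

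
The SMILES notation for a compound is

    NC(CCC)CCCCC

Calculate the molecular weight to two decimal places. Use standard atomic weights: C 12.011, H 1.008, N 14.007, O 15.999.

143.27 g/mol

First, the molecular formula is C9H21N (counting implicit H from valence).
  C: 9 × 12.011 = 108.099
  H: 21 × 1.008 = 21.168
  N: 1 × 14.007 = 14.007
Sum: 9×12.011 + 21×1.008 + 1×14.007 = 143.274 → 143.27 g/mol.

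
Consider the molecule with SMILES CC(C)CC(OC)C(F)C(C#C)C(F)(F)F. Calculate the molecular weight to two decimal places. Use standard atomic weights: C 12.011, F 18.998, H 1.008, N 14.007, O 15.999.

First, the molecular formula is C11H16F4O (counting implicit H from valence).
  C: 11 × 12.011 = 132.121
  F: 4 × 18.998 = 75.992
  H: 16 × 1.008 = 16.128
  O: 1 × 15.999 = 15.999
Sum: 11×12.011 + 4×18.998 + 16×1.008 + 1×15.999 = 240.240 → 240.24 g/mol.

240.24 g/mol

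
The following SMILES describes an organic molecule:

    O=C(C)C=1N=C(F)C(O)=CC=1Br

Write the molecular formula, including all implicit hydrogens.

Walk through each heavy atom and fill implicit hydrogens from standard valence (C 4, N 3, O 2, S 2, halogen 1):
  atom 1: O, bond orders sum to 2 (valence 2) → 0 H
  atom 2: C, bond orders sum to 4 (valence 4) → 0 H
  atom 3: C, bond orders sum to 1 (valence 4) → 3 H
  atom 4: C, bond orders sum to 4 (valence 4) → 0 H
  atom 5: N, bond orders sum to 3 (valence 3) → 0 H
  atom 6: C, bond orders sum to 4 (valence 4) → 0 H
  atom 7: F (halogen, monovalent) → 0 H
  atom 8: C, bond orders sum to 4 (valence 4) → 0 H
  atom 9: O, bond orders sum to 1 (valence 2) → 1 H
  atom 10: C, bond orders sum to 3 (valence 4) → 1 H
  atom 11: C, bond orders sum to 4 (valence 4) → 0 H
  atom 12: Br (halogen, monovalent) → 0 H
Totals → C:7, H:5, Br:1, F:1, N:1, O:2.

C7H5BrFNO2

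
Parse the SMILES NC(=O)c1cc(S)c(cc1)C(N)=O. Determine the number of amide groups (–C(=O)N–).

2

The amide motif appears at heavy-atom positions 2, 11 in the SMILES.
Other groups present: 1 thiol.
Amide count: 2.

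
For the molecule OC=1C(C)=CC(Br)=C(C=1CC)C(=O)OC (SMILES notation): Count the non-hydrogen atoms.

15

Every atom symbol written in the SMILES (organic subset) is one heavy atom; implicit H are not written.
Heavy atoms by element → Br:1, C:11, O:3.
Total: 15.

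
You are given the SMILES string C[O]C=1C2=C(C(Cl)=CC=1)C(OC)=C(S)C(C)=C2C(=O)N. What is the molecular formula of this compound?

Walk through each heavy atom and fill implicit hydrogens from standard valence (C 4, N 3, O 2, S 2, halogen 1):
  atom 1: C, bond orders sum to 1 (valence 4) → 3 H
  atom 2: O with explicit H count 0
  atom 3: C, bond orders sum to 4 (valence 4) → 0 H
  atom 4: C, bond orders sum to 4 (valence 4) → 0 H
  atom 5: C, bond orders sum to 4 (valence 4) → 0 H
  atom 6: C, bond orders sum to 4 (valence 4) → 0 H
  atom 7: Cl (halogen, monovalent) → 0 H
  atom 8: C, bond orders sum to 3 (valence 4) → 1 H
  atom 9: C, bond orders sum to 3 (valence 4) → 1 H
  atom 10: C, bond orders sum to 4 (valence 4) → 0 H
  atom 11: O, bond orders sum to 2 (valence 2) → 0 H
  atom 12: C, bond orders sum to 1 (valence 4) → 3 H
  atom 13: C, bond orders sum to 4 (valence 4) → 0 H
  atom 14: S, bond orders sum to 1 (valence 2) → 1 H
  atom 15: C, bond orders sum to 4 (valence 4) → 0 H
  atom 16: C, bond orders sum to 1 (valence 4) → 3 H
  atom 17: C, bond orders sum to 4 (valence 4) → 0 H
  atom 18: C, bond orders sum to 4 (valence 4) → 0 H
  atom 19: O, bond orders sum to 2 (valence 2) → 0 H
  atom 20: N, bond orders sum to 1 (valence 3) → 2 H
Totals → C:14, H:14, Cl:1, N:1, O:3, S:1.
In Hill order: C14H14ClNO3S.

C14H14ClNO3S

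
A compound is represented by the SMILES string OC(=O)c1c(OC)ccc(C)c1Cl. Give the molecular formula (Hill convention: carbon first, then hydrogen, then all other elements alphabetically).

C9H9ClO3

Walk through each heavy atom and fill implicit hydrogens from standard valence (C 4, N 3, O 2, S 2, halogen 1); for lowercase aromatic atoms, an aromatic c carries 1 H when it has two neighbours and 0 H with three, and aromatic n carries 0 H:
  atom 1: O, bond orders sum to 1 (valence 2) → 1 H
  atom 2: C, bond orders sum to 4 (valence 4) → 0 H
  atom 3: O, bond orders sum to 2 (valence 2) → 0 H
  atom 4: aromatic c, 3 neighbours → 0 H
  atom 5: aromatic c, 3 neighbours → 0 H
  atom 6: O, bond orders sum to 2 (valence 2) → 0 H
  atom 7: C, bond orders sum to 1 (valence 4) → 3 H
  atom 8: aromatic c, 2 neighbours → 1 H
  atom 9: aromatic c, 2 neighbours → 1 H
  atom 10: aromatic c, 3 neighbours → 0 H
  atom 11: C, bond orders sum to 1 (valence 4) → 3 H
  atom 12: aromatic c, 3 neighbours → 0 H
  atom 13: Cl (halogen, monovalent) → 0 H
Totals → C:9, H:9, Cl:1, O:3.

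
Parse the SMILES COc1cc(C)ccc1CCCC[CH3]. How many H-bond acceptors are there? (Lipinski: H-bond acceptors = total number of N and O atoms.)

1

N atoms: 0; O atoms: 1.
Lipinski HBA = 0 + 1 = 1.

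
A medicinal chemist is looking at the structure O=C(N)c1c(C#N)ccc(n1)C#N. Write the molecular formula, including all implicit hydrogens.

Walk through each heavy atom and fill implicit hydrogens from standard valence (C 4, N 3, O 2, S 2, halogen 1); for lowercase aromatic atoms, an aromatic c carries 1 H when it has two neighbours and 0 H with three, and aromatic n carries 0 H:
  atom 1: O, bond orders sum to 2 (valence 2) → 0 H
  atom 2: C, bond orders sum to 4 (valence 4) → 0 H
  atom 3: N, bond orders sum to 1 (valence 3) → 2 H
  atom 4: aromatic c, 3 neighbours → 0 H
  atom 5: aromatic c, 3 neighbours → 0 H
  atom 6: C, bond orders sum to 4 (valence 4) → 0 H
  atom 7: N, bond orders sum to 3 (valence 3) → 0 H
  atom 8: aromatic c, 2 neighbours → 1 H
  atom 9: aromatic c, 2 neighbours → 1 H
  atom 10: aromatic c, 3 neighbours → 0 H
  atom 11: aromatic n, 2 neighbours → 0 H
  atom 12: C, bond orders sum to 4 (valence 4) → 0 H
  atom 13: N, bond orders sum to 3 (valence 3) → 0 H
Totals → C:8, H:4, N:4, O:1.

C8H4N4O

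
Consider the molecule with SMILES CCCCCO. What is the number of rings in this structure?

0

In SMILES, each pair of matching ring-closure digits denotes one ring-closing bond; the number of such bonds equals the number of independent rings.
Ring-closure bonds here: 0.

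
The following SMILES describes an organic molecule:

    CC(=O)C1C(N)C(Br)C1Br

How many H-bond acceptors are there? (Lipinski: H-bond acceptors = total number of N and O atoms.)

N atoms: 1; O atoms: 1.
Lipinski HBA = 1 + 1 = 2.

2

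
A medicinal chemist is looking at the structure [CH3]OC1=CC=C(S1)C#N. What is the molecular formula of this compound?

C6H5NOS

Walk through each heavy atom and fill implicit hydrogens from standard valence (C 4, N 3, O 2, S 2, halogen 1):
  atom 1: C with explicit H count 3
  atom 2: O, bond orders sum to 2 (valence 2) → 0 H
  atom 3: C, bond orders sum to 4 (valence 4) → 0 H
  atom 4: C, bond orders sum to 3 (valence 4) → 1 H
  atom 5: C, bond orders sum to 3 (valence 4) → 1 H
  atom 6: C, bond orders sum to 4 (valence 4) → 0 H
  atom 7: S, bond orders sum to 2 (valence 2) → 0 H
  atom 8: C, bond orders sum to 4 (valence 4) → 0 H
  atom 9: N, bond orders sum to 3 (valence 3) → 0 H
Totals → C:6, H:5, N:1, O:1, S:1.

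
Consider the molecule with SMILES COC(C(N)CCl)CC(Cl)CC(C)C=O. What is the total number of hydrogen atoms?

19

Walk through each heavy atom and fill implicit hydrogens from standard valence (C 4, N 3, O 2, S 2, halogen 1):
  atom 1: C, bond orders sum to 1 (valence 4) → 3 H
  atom 2: O, bond orders sum to 2 (valence 2) → 0 H
  atom 3: C, bond orders sum to 3 (valence 4) → 1 H
  atom 4: C, bond orders sum to 3 (valence 4) → 1 H
  atom 5: N, bond orders sum to 1 (valence 3) → 2 H
  atom 6: C, bond orders sum to 2 (valence 4) → 2 H
  atom 7: Cl (halogen, monovalent) → 0 H
  atom 8: C, bond orders sum to 2 (valence 4) → 2 H
  atom 9: C, bond orders sum to 3 (valence 4) → 1 H
  atom 10: Cl (halogen, monovalent) → 0 H
  atom 11: C, bond orders sum to 2 (valence 4) → 2 H
  atom 12: C, bond orders sum to 3 (valence 4) → 1 H
  atom 13: C, bond orders sum to 1 (valence 4) → 3 H
  atom 14: C, bond orders sum to 3 (valence 4) → 1 H
  atom 15: O, bond orders sum to 2 (valence 2) → 0 H
Total hydrogens: 19.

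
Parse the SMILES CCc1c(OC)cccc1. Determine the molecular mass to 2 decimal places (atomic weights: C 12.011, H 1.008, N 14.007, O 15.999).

First, the molecular formula is C9H12O (counting implicit H from valence).
  C: 9 × 12.011 = 108.099
  H: 12 × 1.008 = 12.096
  O: 1 × 15.999 = 15.999
Sum: 9×12.011 + 12×1.008 + 1×15.999 = 136.194 → 136.19 g/mol.

136.19 g/mol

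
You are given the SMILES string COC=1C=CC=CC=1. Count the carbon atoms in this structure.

Count every carbon token in the SMILES (each C, including those in ring-closure positions and inside branches).
Carbon count: 7.

7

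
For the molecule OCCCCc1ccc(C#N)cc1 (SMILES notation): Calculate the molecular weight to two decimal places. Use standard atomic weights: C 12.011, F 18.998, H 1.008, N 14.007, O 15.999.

175.23 g/mol

First, the molecular formula is C11H13NO (counting implicit H from valence).
  C: 11 × 12.011 = 132.121
  H: 13 × 1.008 = 13.104
  N: 1 × 14.007 = 14.007
  O: 1 × 15.999 = 15.999
Sum: 11×12.011 + 13×1.008 + 1×14.007 + 1×15.999 = 175.231 → 175.23 g/mol.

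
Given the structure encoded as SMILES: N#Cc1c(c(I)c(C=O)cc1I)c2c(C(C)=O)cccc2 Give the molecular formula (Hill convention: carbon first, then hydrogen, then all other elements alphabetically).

C16H9I2NO2

Walk through each heavy atom and fill implicit hydrogens from standard valence (C 4, N 3, O 2, S 2, halogen 1); for lowercase aromatic atoms, an aromatic c carries 1 H when it has two neighbours and 0 H with three, and aromatic n carries 0 H:
  atom 1: N, bond orders sum to 3 (valence 3) → 0 H
  atom 2: C, bond orders sum to 4 (valence 4) → 0 H
  atom 3: aromatic c, 3 neighbours → 0 H
  atom 4: aromatic c, 3 neighbours → 0 H
  atom 5: aromatic c, 3 neighbours → 0 H
  atom 6: I (halogen, monovalent) → 0 H
  atom 7: aromatic c, 3 neighbours → 0 H
  atom 8: C, bond orders sum to 3 (valence 4) → 1 H
  atom 9: O, bond orders sum to 2 (valence 2) → 0 H
  atom 10: aromatic c, 2 neighbours → 1 H
  atom 11: aromatic c, 3 neighbours → 0 H
  atom 12: I (halogen, monovalent) → 0 H
  atom 13: aromatic c, 3 neighbours → 0 H
  atom 14: aromatic c, 3 neighbours → 0 H
  atom 15: C, bond orders sum to 4 (valence 4) → 0 H
  atom 16: C, bond orders sum to 1 (valence 4) → 3 H
  atom 17: O, bond orders sum to 2 (valence 2) → 0 H
  atom 18: aromatic c, 2 neighbours → 1 H
  atom 19: aromatic c, 2 neighbours → 1 H
  atom 20: aromatic c, 2 neighbours → 1 H
  atom 21: aromatic c, 2 neighbours → 1 H
Totals → C:16, H:9, I:2, N:1, O:2.
In Hill order: C16H9I2NO2.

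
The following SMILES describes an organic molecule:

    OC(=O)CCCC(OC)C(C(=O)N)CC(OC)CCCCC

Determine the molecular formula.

Walk through each heavy atom and fill implicit hydrogens from standard valence (C 4, N 3, O 2, S 2, halogen 1):
  atom 1: O, bond orders sum to 1 (valence 2) → 1 H
  atom 2: C, bond orders sum to 4 (valence 4) → 0 H
  atom 3: O, bond orders sum to 2 (valence 2) → 0 H
  atom 4: C, bond orders sum to 2 (valence 4) → 2 H
  atom 5: C, bond orders sum to 2 (valence 4) → 2 H
  atom 6: C, bond orders sum to 2 (valence 4) → 2 H
  atom 7: C, bond orders sum to 3 (valence 4) → 1 H
  atom 8: O, bond orders sum to 2 (valence 2) → 0 H
  atom 9: C, bond orders sum to 1 (valence 4) → 3 H
  atom 10: C, bond orders sum to 3 (valence 4) → 1 H
  atom 11: C, bond orders sum to 4 (valence 4) → 0 H
  atom 12: O, bond orders sum to 2 (valence 2) → 0 H
  atom 13: N, bond orders sum to 1 (valence 3) → 2 H
  atom 14: C, bond orders sum to 2 (valence 4) → 2 H
  atom 15: C, bond orders sum to 3 (valence 4) → 1 H
  atom 16: O, bond orders sum to 2 (valence 2) → 0 H
  atom 17: C, bond orders sum to 1 (valence 4) → 3 H
  atom 18: C, bond orders sum to 2 (valence 4) → 2 H
  atom 19: C, bond orders sum to 2 (valence 4) → 2 H
  atom 20: C, bond orders sum to 2 (valence 4) → 2 H
  atom 21: C, bond orders sum to 2 (valence 4) → 2 H
  atom 22: C, bond orders sum to 1 (valence 4) → 3 H
Totals → C:16, H:31, N:1, O:5.
In Hill order: C16H31NO5.

C16H31NO5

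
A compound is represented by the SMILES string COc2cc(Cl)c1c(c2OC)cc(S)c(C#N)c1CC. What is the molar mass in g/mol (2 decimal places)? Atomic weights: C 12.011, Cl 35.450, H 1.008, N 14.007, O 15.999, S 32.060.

307.79 g/mol

First, the molecular formula is C15H14ClNO2S (counting implicit H from valence).
  C: 15 × 12.011 = 180.165
  Cl: 1 × 35.450 = 35.450
  H: 14 × 1.008 = 14.112
  N: 1 × 14.007 = 14.007
  O: 2 × 15.999 = 31.998
  S: 1 × 32.060 = 32.060
Sum: 15×12.011 + 1×35.450 + 14×1.008 + 1×14.007 + 2×15.999 + 1×32.060 = 307.792 → 307.79 g/mol.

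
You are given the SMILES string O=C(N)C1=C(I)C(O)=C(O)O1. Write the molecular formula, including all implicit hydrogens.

C5H4INO4

Walk through each heavy atom and fill implicit hydrogens from standard valence (C 4, N 3, O 2, S 2, halogen 1):
  atom 1: O, bond orders sum to 2 (valence 2) → 0 H
  atom 2: C, bond orders sum to 4 (valence 4) → 0 H
  atom 3: N, bond orders sum to 1 (valence 3) → 2 H
  atom 4: C, bond orders sum to 4 (valence 4) → 0 H
  atom 5: C, bond orders sum to 4 (valence 4) → 0 H
  atom 6: I (halogen, monovalent) → 0 H
  atom 7: C, bond orders sum to 4 (valence 4) → 0 H
  atom 8: O, bond orders sum to 1 (valence 2) → 1 H
  atom 9: C, bond orders sum to 4 (valence 4) → 0 H
  atom 10: O, bond orders sum to 1 (valence 2) → 1 H
  atom 11: O, bond orders sum to 2 (valence 2) → 0 H
Totals → C:5, H:4, I:1, N:1, O:4.
In Hill order: C5H4INO4.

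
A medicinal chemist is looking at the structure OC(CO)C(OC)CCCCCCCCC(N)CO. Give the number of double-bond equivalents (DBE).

Molecular formula: C14H31NO4.
DoU = (2C + 2 + N − H − X) / 2, where X is the halogen count and O/S are ignored.
    = (2·14 + 2 + 1 − 31 − 0) / 2 = 0 / 2 = 0.

0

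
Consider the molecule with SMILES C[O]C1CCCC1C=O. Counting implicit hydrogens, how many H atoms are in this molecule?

12

Walk through each heavy atom and fill implicit hydrogens from standard valence (C 4, N 3, O 2, S 2, halogen 1):
  atom 1: C, bond orders sum to 1 (valence 4) → 3 H
  atom 2: O with explicit H count 0
  atom 3: C, bond orders sum to 3 (valence 4) → 1 H
  atom 4: C, bond orders sum to 2 (valence 4) → 2 H
  atom 5: C, bond orders sum to 2 (valence 4) → 2 H
  atom 6: C, bond orders sum to 2 (valence 4) → 2 H
  atom 7: C, bond orders sum to 3 (valence 4) → 1 H
  atom 8: C, bond orders sum to 3 (valence 4) → 1 H
  atom 9: O, bond orders sum to 2 (valence 2) → 0 H
Total hydrogens: 12.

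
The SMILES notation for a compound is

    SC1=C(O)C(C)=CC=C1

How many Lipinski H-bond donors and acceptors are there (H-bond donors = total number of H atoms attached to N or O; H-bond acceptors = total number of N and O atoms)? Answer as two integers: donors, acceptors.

1, 1

Donors: find every N or O and count the H atoms it carries.
  atom 4 (O): bond orders sum to 1 → 1 H
Lipinski HBD = 1.
Acceptors: N atoms = 0, O atoms = 1 → HBA = 1.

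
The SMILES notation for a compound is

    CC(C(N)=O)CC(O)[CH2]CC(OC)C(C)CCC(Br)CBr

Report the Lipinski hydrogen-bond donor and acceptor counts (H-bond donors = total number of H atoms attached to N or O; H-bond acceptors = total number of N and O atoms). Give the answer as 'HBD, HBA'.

Donors: find every N or O and count the H atoms it carries.
  atom 4 (N): bond orders sum to 1 → 2 H
  atom 5 (O): bond orders sum to 2 → 0 H
  atom 8 (O): bond orders sum to 1 → 1 H
  atom 12 (O): bond orders sum to 2 → 0 H
Lipinski HBD = 3.
Acceptors: N atoms = 1, O atoms = 3 → HBA = 4.

3, 4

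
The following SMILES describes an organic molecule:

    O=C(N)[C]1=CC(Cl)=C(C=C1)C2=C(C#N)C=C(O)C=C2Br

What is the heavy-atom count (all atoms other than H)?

Every atom symbol written in the SMILES (organic subset) is one heavy atom; implicit H are not written.
Heavy atoms by element → Br:1, C:14, Cl:1, N:2, O:2.
Total: 20.

20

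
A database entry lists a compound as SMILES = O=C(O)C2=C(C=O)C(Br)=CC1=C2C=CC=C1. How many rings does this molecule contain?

In SMILES, each pair of matching ring-closure digits denotes one ring-closing bond; the number of such bonds equals the number of independent rings.
Ring-closure bonds here: 2.

2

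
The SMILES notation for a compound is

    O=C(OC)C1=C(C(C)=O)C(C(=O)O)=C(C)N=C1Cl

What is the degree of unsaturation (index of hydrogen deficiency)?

Degree of unsaturation = (number of rings) + (number of π bonds).
Ring closures in the SMILES: 1.
π bonds: 6 double bonds (each 1 DoU) → 6 DoU from unsaturation.
Total DoU = 1 + 6 = 7.

7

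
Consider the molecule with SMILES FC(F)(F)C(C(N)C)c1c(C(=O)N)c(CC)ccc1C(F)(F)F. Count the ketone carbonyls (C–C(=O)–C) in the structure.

0

Scan the SMILES for the ketone motif — none present.
Groups that are present: 1 amide, 1 primary amine.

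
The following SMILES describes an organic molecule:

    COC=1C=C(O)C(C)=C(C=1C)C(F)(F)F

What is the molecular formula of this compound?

C10H11F3O2

Walk through each heavy atom and fill implicit hydrogens from standard valence (C 4, N 3, O 2, S 2, halogen 1):
  atom 1: C, bond orders sum to 1 (valence 4) → 3 H
  atom 2: O, bond orders sum to 2 (valence 2) → 0 H
  atom 3: C, bond orders sum to 4 (valence 4) → 0 H
  atom 4: C, bond orders sum to 3 (valence 4) → 1 H
  atom 5: C, bond orders sum to 4 (valence 4) → 0 H
  atom 6: O, bond orders sum to 1 (valence 2) → 1 H
  atom 7: C, bond orders sum to 4 (valence 4) → 0 H
  atom 8: C, bond orders sum to 1 (valence 4) → 3 H
  atom 9: C, bond orders sum to 4 (valence 4) → 0 H
  atom 10: C, bond orders sum to 4 (valence 4) → 0 H
  atom 11: C, bond orders sum to 1 (valence 4) → 3 H
  atom 12: C, bond orders sum to 4 (valence 4) → 0 H
  atom 13: F (halogen, monovalent) → 0 H
  atom 14: F (halogen, monovalent) → 0 H
  atom 15: F (halogen, monovalent) → 0 H
Totals → C:10, H:11, F:3, O:2.
In Hill order: C10H11F3O2.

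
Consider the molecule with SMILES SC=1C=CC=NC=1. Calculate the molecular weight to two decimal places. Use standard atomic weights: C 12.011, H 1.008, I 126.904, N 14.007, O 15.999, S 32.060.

First, the molecular formula is C5H5NS (counting implicit H from valence).
  C: 5 × 12.011 = 60.055
  H: 5 × 1.008 = 5.040
  N: 1 × 14.007 = 14.007
  S: 1 × 32.060 = 32.060
Sum: 5×12.011 + 5×1.008 + 1×14.007 + 1×32.060 = 111.162 → 111.16 g/mol.

111.16 g/mol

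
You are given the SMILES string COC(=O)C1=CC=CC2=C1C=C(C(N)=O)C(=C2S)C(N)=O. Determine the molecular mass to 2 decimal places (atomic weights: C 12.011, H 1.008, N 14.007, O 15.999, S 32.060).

304.32 g/mol

First, the molecular formula is C14H12N2O4S (counting implicit H from valence).
  C: 14 × 12.011 = 168.154
  H: 12 × 1.008 = 12.096
  N: 2 × 14.007 = 28.014
  O: 4 × 15.999 = 63.996
  S: 1 × 32.060 = 32.060
Sum: 14×12.011 + 12×1.008 + 2×14.007 + 4×15.999 + 1×32.060 = 304.320 → 304.32 g/mol.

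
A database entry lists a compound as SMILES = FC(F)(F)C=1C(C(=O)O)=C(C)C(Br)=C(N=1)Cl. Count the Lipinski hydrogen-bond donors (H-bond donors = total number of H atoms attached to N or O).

1

Donors: find every N or O and count the H atoms it carries.
  atom 8 (O): bond orders sum to 2 → 0 H
  atom 9 (O): bond orders sum to 1 → 1 H
  atom 15 (N): bond orders sum to 3 → 0 H
Lipinski HBD = 1.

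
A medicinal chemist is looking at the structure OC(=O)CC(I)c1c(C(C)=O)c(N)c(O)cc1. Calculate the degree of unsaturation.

Molecular formula: C11H12INO4.
DoU = (2C + 2 + N − H − X) / 2, where X is the halogen count and O/S are ignored.
    = (2·11 + 2 + 1 − 12 − 1) / 2 = 12 / 2 = 6.

6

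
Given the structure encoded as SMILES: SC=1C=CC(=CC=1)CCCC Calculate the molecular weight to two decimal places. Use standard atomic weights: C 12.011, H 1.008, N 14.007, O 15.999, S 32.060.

First, the molecular formula is C10H14S (counting implicit H from valence).
  C: 10 × 12.011 = 120.110
  H: 14 × 1.008 = 14.112
  S: 1 × 32.060 = 32.060
Sum: 10×12.011 + 14×1.008 + 1×32.060 = 166.282 → 166.28 g/mol.

166.28 g/mol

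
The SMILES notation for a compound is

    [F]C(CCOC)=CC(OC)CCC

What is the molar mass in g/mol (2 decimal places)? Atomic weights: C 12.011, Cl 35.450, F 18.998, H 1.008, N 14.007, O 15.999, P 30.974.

190.26 g/mol

First, the molecular formula is C10H19FO2 (counting implicit H from valence).
  C: 10 × 12.011 = 120.110
  F: 1 × 18.998 = 18.998
  H: 19 × 1.008 = 19.152
  O: 2 × 15.999 = 31.998
Sum: 10×12.011 + 1×18.998 + 19×1.008 + 2×15.999 = 190.258 → 190.26 g/mol.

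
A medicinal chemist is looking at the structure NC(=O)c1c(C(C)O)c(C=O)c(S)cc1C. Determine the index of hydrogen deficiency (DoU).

Molecular formula: C11H13NO3S.
DoU = (2C + 2 + N − H − X) / 2, where X is the halogen count and O/S are ignored.
    = (2·11 + 2 + 1 − 13 − 0) / 2 = 12 / 2 = 6.

6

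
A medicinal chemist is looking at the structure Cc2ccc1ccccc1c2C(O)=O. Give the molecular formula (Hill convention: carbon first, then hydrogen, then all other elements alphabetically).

Walk through each heavy atom and fill implicit hydrogens from standard valence (C 4, N 3, O 2, S 2, halogen 1); for lowercase aromatic atoms, an aromatic c carries 1 H when it has two neighbours and 0 H with three, and aromatic n carries 0 H:
  atom 1: C, bond orders sum to 1 (valence 4) → 3 H
  atom 2: aromatic c, 3 neighbours → 0 H
  atom 3: aromatic c, 2 neighbours → 1 H
  atom 4: aromatic c, 2 neighbours → 1 H
  atom 5: aromatic c, 3 neighbours → 0 H
  atom 6: aromatic c, 2 neighbours → 1 H
  atom 7: aromatic c, 2 neighbours → 1 H
  atom 8: aromatic c, 2 neighbours → 1 H
  atom 9: aromatic c, 2 neighbours → 1 H
  atom 10: aromatic c, 3 neighbours → 0 H
  atom 11: aromatic c, 3 neighbours → 0 H
  atom 12: C, bond orders sum to 4 (valence 4) → 0 H
  atom 13: O, bond orders sum to 1 (valence 2) → 1 H
  atom 14: O, bond orders sum to 2 (valence 2) → 0 H
Totals → C:12, H:10, O:2.
In Hill order: C12H10O2.

C12H10O2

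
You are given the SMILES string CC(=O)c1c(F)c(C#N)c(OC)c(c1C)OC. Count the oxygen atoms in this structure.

3

Scan the SMILES for O atoms (remember two-letter symbols like Cl and Br are single atoms).
Oxygen count: 3.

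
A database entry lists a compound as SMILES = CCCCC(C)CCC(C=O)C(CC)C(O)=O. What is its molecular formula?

Walk through each heavy atom and fill implicit hydrogens from standard valence (C 4, N 3, O 2, S 2, halogen 1):
  atom 1: C, bond orders sum to 1 (valence 4) → 3 H
  atom 2: C, bond orders sum to 2 (valence 4) → 2 H
  atom 3: C, bond orders sum to 2 (valence 4) → 2 H
  atom 4: C, bond orders sum to 2 (valence 4) → 2 H
  atom 5: C, bond orders sum to 3 (valence 4) → 1 H
  atom 6: C, bond orders sum to 1 (valence 4) → 3 H
  atom 7: C, bond orders sum to 2 (valence 4) → 2 H
  atom 8: C, bond orders sum to 2 (valence 4) → 2 H
  atom 9: C, bond orders sum to 3 (valence 4) → 1 H
  atom 10: C, bond orders sum to 3 (valence 4) → 1 H
  atom 11: O, bond orders sum to 2 (valence 2) → 0 H
  atom 12: C, bond orders sum to 3 (valence 4) → 1 H
  atom 13: C, bond orders sum to 2 (valence 4) → 2 H
  atom 14: C, bond orders sum to 1 (valence 4) → 3 H
  atom 15: C, bond orders sum to 4 (valence 4) → 0 H
  atom 16: O, bond orders sum to 1 (valence 2) → 1 H
  atom 17: O, bond orders sum to 2 (valence 2) → 0 H
Totals → C:14, H:26, O:3.

C14H26O3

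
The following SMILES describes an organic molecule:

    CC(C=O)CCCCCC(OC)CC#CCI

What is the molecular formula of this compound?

C14H23IO2

Walk through each heavy atom and fill implicit hydrogens from standard valence (C 4, N 3, O 2, S 2, halogen 1):
  atom 1: C, bond orders sum to 1 (valence 4) → 3 H
  atom 2: C, bond orders sum to 3 (valence 4) → 1 H
  atom 3: C, bond orders sum to 3 (valence 4) → 1 H
  atom 4: O, bond orders sum to 2 (valence 2) → 0 H
  atom 5: C, bond orders sum to 2 (valence 4) → 2 H
  atom 6: C, bond orders sum to 2 (valence 4) → 2 H
  atom 7: C, bond orders sum to 2 (valence 4) → 2 H
  atom 8: C, bond orders sum to 2 (valence 4) → 2 H
  atom 9: C, bond orders sum to 2 (valence 4) → 2 H
  atom 10: C, bond orders sum to 3 (valence 4) → 1 H
  atom 11: O, bond orders sum to 2 (valence 2) → 0 H
  atom 12: C, bond orders sum to 1 (valence 4) → 3 H
  atom 13: C, bond orders sum to 2 (valence 4) → 2 H
  atom 14: C, bond orders sum to 4 (valence 4) → 0 H
  atom 15: C, bond orders sum to 4 (valence 4) → 0 H
  atom 16: C, bond orders sum to 2 (valence 4) → 2 H
  atom 17: I (halogen, monovalent) → 0 H
Totals → C:14, H:23, I:1, O:2.
In Hill order: C14H23IO2.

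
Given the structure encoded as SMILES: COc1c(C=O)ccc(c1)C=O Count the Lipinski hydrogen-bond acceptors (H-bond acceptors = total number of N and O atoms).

3

N atoms: 0; O atoms: 3.
Lipinski HBA = 0 + 3 = 3.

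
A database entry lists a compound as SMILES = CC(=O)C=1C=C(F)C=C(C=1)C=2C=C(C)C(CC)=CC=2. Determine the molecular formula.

Walk through each heavy atom and fill implicit hydrogens from standard valence (C 4, N 3, O 2, S 2, halogen 1):
  atom 1: C, bond orders sum to 1 (valence 4) → 3 H
  atom 2: C, bond orders sum to 4 (valence 4) → 0 H
  atom 3: O, bond orders sum to 2 (valence 2) → 0 H
  atom 4: C, bond orders sum to 4 (valence 4) → 0 H
  atom 5: C, bond orders sum to 3 (valence 4) → 1 H
  atom 6: C, bond orders sum to 4 (valence 4) → 0 H
  atom 7: F (halogen, monovalent) → 0 H
  atom 8: C, bond orders sum to 3 (valence 4) → 1 H
  atom 9: C, bond orders sum to 4 (valence 4) → 0 H
  atom 10: C, bond orders sum to 3 (valence 4) → 1 H
  atom 11: C, bond orders sum to 4 (valence 4) → 0 H
  atom 12: C, bond orders sum to 3 (valence 4) → 1 H
  atom 13: C, bond orders sum to 4 (valence 4) → 0 H
  atom 14: C, bond orders sum to 1 (valence 4) → 3 H
  atom 15: C, bond orders sum to 4 (valence 4) → 0 H
  atom 16: C, bond orders sum to 2 (valence 4) → 2 H
  atom 17: C, bond orders sum to 1 (valence 4) → 3 H
  atom 18: C, bond orders sum to 3 (valence 4) → 1 H
  atom 19: C, bond orders sum to 3 (valence 4) → 1 H
Totals → C:17, H:17, F:1, O:1.

C17H17FO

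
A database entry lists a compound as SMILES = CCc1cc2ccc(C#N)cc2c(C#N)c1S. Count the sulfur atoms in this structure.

Scan the SMILES for S atoms (remember two-letter symbols like Cl and Br are single atoms).
Sulfur count: 1.

1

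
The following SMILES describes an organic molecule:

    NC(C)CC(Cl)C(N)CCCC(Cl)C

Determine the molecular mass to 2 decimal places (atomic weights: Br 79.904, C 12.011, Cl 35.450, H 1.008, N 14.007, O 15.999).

First, the molecular formula is C10H22Cl2N2 (counting implicit H from valence).
  C: 10 × 12.011 = 120.110
  Cl: 2 × 35.450 = 70.900
  H: 22 × 1.008 = 22.176
  N: 2 × 14.007 = 28.014
Sum: 10×12.011 + 2×35.450 + 22×1.008 + 2×14.007 = 241.200 → 241.20 g/mol.

241.20 g/mol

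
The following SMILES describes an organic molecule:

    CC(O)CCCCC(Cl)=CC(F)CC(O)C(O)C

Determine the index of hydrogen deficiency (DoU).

Degree of unsaturation = (number of rings) + (number of π bonds).
Ring closures in the SMILES: 0.
π bonds: 1 double bond (each 1 DoU) → 1 DoU from unsaturation.
Total DoU = 0 + 1 = 1.

1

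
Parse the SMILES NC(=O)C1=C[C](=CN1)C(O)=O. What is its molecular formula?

C6H6N2O3

Walk through each heavy atom and fill implicit hydrogens from standard valence (C 4, N 3, O 2, S 2, halogen 1):
  atom 1: N, bond orders sum to 1 (valence 3) → 2 H
  atom 2: C, bond orders sum to 4 (valence 4) → 0 H
  atom 3: O, bond orders sum to 2 (valence 2) → 0 H
  atom 4: C, bond orders sum to 4 (valence 4) → 0 H
  atom 5: C, bond orders sum to 3 (valence 4) → 1 H
  atom 6: C with explicit H count 0
  atom 7: C, bond orders sum to 3 (valence 4) → 1 H
  atom 8: N, bond orders sum to 2 (valence 3) → 1 H
  atom 9: C, bond orders sum to 4 (valence 4) → 0 H
  atom 10: O, bond orders sum to 1 (valence 2) → 1 H
  atom 11: O, bond orders sum to 2 (valence 2) → 0 H
Totals → C:6, H:6, N:2, O:3.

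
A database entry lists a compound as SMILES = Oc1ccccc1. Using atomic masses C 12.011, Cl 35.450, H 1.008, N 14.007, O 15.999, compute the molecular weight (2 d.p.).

First, the molecular formula is C6H6O (counting implicit H from valence).
  C: 6 × 12.011 = 72.066
  H: 6 × 1.008 = 6.048
  O: 1 × 15.999 = 15.999
Sum: 6×12.011 + 6×1.008 + 1×15.999 = 94.113 → 94.11 g/mol.

94.11 g/mol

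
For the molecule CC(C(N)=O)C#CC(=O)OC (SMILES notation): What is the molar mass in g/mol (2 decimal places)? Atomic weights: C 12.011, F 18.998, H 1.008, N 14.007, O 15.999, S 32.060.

155.15 g/mol

First, the molecular formula is C7H9NO3 (counting implicit H from valence).
  C: 7 × 12.011 = 84.077
  H: 9 × 1.008 = 9.072
  N: 1 × 14.007 = 14.007
  O: 3 × 15.999 = 47.997
Sum: 7×12.011 + 9×1.008 + 1×14.007 + 3×15.999 = 155.153 → 155.15 g/mol.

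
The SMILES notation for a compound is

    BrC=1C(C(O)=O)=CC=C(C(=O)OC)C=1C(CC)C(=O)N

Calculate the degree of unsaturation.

7

Molecular formula: C13H14BrNO5.
DoU = (2C + 2 + N − H − X) / 2, where X is the halogen count and O/S are ignored.
    = (2·13 + 2 + 1 − 14 − 1) / 2 = 14 / 2 = 7.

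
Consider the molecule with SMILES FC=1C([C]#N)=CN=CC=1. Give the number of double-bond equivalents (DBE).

Molecular formula: C6H3FN2.
DoU = (2C + 2 + N − H − X) / 2, where X is the halogen count and O/S are ignored.
    = (2·6 + 2 + 2 − 3 − 1) / 2 = 12 / 2 = 6.

6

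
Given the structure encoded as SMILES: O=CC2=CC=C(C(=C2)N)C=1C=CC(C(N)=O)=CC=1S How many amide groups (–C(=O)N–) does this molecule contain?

The amide motif appears at heavy-atom position 14 in the SMILES.
Other groups present: 1 aldehyde, 1 primary amine, 1 thiol.
Amide count: 1.

1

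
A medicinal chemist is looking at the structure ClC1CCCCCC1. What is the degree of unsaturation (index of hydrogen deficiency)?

1

Molecular formula: C7H13Cl.
DoU = (2C + 2 + N − H − X) / 2, where X is the halogen count and O/S are ignored.
    = (2·7 + 2 + 0 − 13 − 1) / 2 = 2 / 2 = 1.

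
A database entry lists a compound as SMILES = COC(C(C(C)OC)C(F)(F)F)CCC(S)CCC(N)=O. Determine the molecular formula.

C13H24F3NO3S

Walk through each heavy atom and fill implicit hydrogens from standard valence (C 4, N 3, O 2, S 2, halogen 1):
  atom 1: C, bond orders sum to 1 (valence 4) → 3 H
  atom 2: O, bond orders sum to 2 (valence 2) → 0 H
  atom 3: C, bond orders sum to 3 (valence 4) → 1 H
  atom 4: C, bond orders sum to 3 (valence 4) → 1 H
  atom 5: C, bond orders sum to 3 (valence 4) → 1 H
  atom 6: C, bond orders sum to 1 (valence 4) → 3 H
  atom 7: O, bond orders sum to 2 (valence 2) → 0 H
  atom 8: C, bond orders sum to 1 (valence 4) → 3 H
  atom 9: C, bond orders sum to 4 (valence 4) → 0 H
  atom 10: F (halogen, monovalent) → 0 H
  atom 11: F (halogen, monovalent) → 0 H
  atom 12: F (halogen, monovalent) → 0 H
  atom 13: C, bond orders sum to 2 (valence 4) → 2 H
  atom 14: C, bond orders sum to 2 (valence 4) → 2 H
  atom 15: C, bond orders sum to 3 (valence 4) → 1 H
  atom 16: S, bond orders sum to 1 (valence 2) → 1 H
  atom 17: C, bond orders sum to 2 (valence 4) → 2 H
  atom 18: C, bond orders sum to 2 (valence 4) → 2 H
  atom 19: C, bond orders sum to 4 (valence 4) → 0 H
  atom 20: N, bond orders sum to 1 (valence 3) → 2 H
  atom 21: O, bond orders sum to 2 (valence 2) → 0 H
Totals → C:13, H:24, F:3, N:1, O:3, S:1.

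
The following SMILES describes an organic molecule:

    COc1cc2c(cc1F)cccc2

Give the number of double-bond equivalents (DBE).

7

Molecular formula: C11H9FO.
DoU = (2C + 2 + N − H − X) / 2, where X is the halogen count and O/S are ignored.
    = (2·11 + 2 + 0 − 9 − 1) / 2 = 14 / 2 = 7.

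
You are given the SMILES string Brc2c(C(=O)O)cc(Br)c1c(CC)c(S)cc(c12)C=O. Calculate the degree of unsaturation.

9

Molecular formula: C14H10Br2O3S.
DoU = (2C + 2 + N − H − X) / 2, where X is the halogen count and O/S are ignored.
    = (2·14 + 2 + 0 − 10 − 2) / 2 = 18 / 2 = 9.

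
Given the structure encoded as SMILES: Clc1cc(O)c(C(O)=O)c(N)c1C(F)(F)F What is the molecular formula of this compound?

C8H5ClF3NO3

Walk through each heavy atom and fill implicit hydrogens from standard valence (C 4, N 3, O 2, S 2, halogen 1); for lowercase aromatic atoms, an aromatic c carries 1 H when it has two neighbours and 0 H with three, and aromatic n carries 0 H:
  atom 1: Cl (halogen, monovalent) → 0 H
  atom 2: aromatic c, 3 neighbours → 0 H
  atom 3: aromatic c, 2 neighbours → 1 H
  atom 4: aromatic c, 3 neighbours → 0 H
  atom 5: O, bond orders sum to 1 (valence 2) → 1 H
  atom 6: aromatic c, 3 neighbours → 0 H
  atom 7: C, bond orders sum to 4 (valence 4) → 0 H
  atom 8: O, bond orders sum to 1 (valence 2) → 1 H
  atom 9: O, bond orders sum to 2 (valence 2) → 0 H
  atom 10: aromatic c, 3 neighbours → 0 H
  atom 11: N, bond orders sum to 1 (valence 3) → 2 H
  atom 12: aromatic c, 3 neighbours → 0 H
  atom 13: C, bond orders sum to 4 (valence 4) → 0 H
  atom 14: F (halogen, monovalent) → 0 H
  atom 15: F (halogen, monovalent) → 0 H
  atom 16: F (halogen, monovalent) → 0 H
Totals → C:8, H:5, Cl:1, F:3, N:1, O:3.
In Hill order: C8H5ClF3NO3.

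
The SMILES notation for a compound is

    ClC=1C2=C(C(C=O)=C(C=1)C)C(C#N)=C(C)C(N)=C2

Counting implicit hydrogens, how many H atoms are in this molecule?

Walk through each heavy atom and fill implicit hydrogens from standard valence (C 4, N 3, O 2, S 2, halogen 1):
  atom 1: Cl (halogen, monovalent) → 0 H
  atom 2: C, bond orders sum to 4 (valence 4) → 0 H
  atom 3: C, bond orders sum to 4 (valence 4) → 0 H
  atom 4: C, bond orders sum to 4 (valence 4) → 0 H
  atom 5: C, bond orders sum to 4 (valence 4) → 0 H
  atom 6: C, bond orders sum to 3 (valence 4) → 1 H
  atom 7: O, bond orders sum to 2 (valence 2) → 0 H
  atom 8: C, bond orders sum to 4 (valence 4) → 0 H
  atom 9: C, bond orders sum to 3 (valence 4) → 1 H
  atom 10: C, bond orders sum to 1 (valence 4) → 3 H
  atom 11: C, bond orders sum to 4 (valence 4) → 0 H
  atom 12: C, bond orders sum to 4 (valence 4) → 0 H
  atom 13: N, bond orders sum to 3 (valence 3) → 0 H
  atom 14: C, bond orders sum to 4 (valence 4) → 0 H
  atom 15: C, bond orders sum to 1 (valence 4) → 3 H
  atom 16: C, bond orders sum to 4 (valence 4) → 0 H
  atom 17: N, bond orders sum to 1 (valence 3) → 2 H
  atom 18: C, bond orders sum to 3 (valence 4) → 1 H
Total hydrogens: 11.

11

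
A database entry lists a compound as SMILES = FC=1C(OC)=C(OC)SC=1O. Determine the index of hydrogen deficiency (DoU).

Degree of unsaturation = (number of rings) + (number of π bonds).
Ring closures in the SMILES: 1.
π bonds: 2 double bonds (each 1 DoU) → 2 DoU from unsaturation.
Total DoU = 1 + 2 = 3.

3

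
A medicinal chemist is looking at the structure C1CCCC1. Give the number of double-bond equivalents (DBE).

Molecular formula: C5H10.
DoU = (2C + 2 + N − H − X) / 2, where X is the halogen count and O/S are ignored.
    = (2·5 + 2 + 0 − 10 − 0) / 2 = 2 / 2 = 1.

1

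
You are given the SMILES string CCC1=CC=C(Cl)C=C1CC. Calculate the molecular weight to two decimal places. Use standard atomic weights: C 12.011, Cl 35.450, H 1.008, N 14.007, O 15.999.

First, the molecular formula is C10H13Cl (counting implicit H from valence).
  C: 10 × 12.011 = 120.110
  Cl: 1 × 35.450 = 35.450
  H: 13 × 1.008 = 13.104
Sum: 10×12.011 + 1×35.450 + 13×1.008 = 168.664 → 168.66 g/mol.

168.66 g/mol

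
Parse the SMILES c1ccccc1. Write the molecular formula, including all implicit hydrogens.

C6H6

Walk through each heavy atom and fill implicit hydrogens from standard valence (C 4, N 3, O 2, S 2, halogen 1); for lowercase aromatic atoms, an aromatic c carries 1 H when it has two neighbours and 0 H with three, and aromatic n carries 0 H:
  atom 1: aromatic c, 2 neighbours → 1 H
  atom 2: aromatic c, 2 neighbours → 1 H
  atom 3: aromatic c, 2 neighbours → 1 H
  atom 4: aromatic c, 2 neighbours → 1 H
  atom 5: aromatic c, 2 neighbours → 1 H
  atom 6: aromatic c, 2 neighbours → 1 H
Totals → C:6, H:6.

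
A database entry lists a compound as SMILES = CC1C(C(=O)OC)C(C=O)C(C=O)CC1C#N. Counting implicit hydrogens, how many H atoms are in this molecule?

Walk through each heavy atom and fill implicit hydrogens from standard valence (C 4, N 3, O 2, S 2, halogen 1):
  atom 1: C, bond orders sum to 1 (valence 4) → 3 H
  atom 2: C, bond orders sum to 3 (valence 4) → 1 H
  atom 3: C, bond orders sum to 3 (valence 4) → 1 H
  atom 4: C, bond orders sum to 4 (valence 4) → 0 H
  atom 5: O, bond orders sum to 2 (valence 2) → 0 H
  atom 6: O, bond orders sum to 2 (valence 2) → 0 H
  atom 7: C, bond orders sum to 1 (valence 4) → 3 H
  atom 8: C, bond orders sum to 3 (valence 4) → 1 H
  atom 9: C, bond orders sum to 3 (valence 4) → 1 H
  atom 10: O, bond orders sum to 2 (valence 2) → 0 H
  atom 11: C, bond orders sum to 3 (valence 4) → 1 H
  atom 12: C, bond orders sum to 3 (valence 4) → 1 H
  atom 13: O, bond orders sum to 2 (valence 2) → 0 H
  atom 14: C, bond orders sum to 2 (valence 4) → 2 H
  atom 15: C, bond orders sum to 3 (valence 4) → 1 H
  atom 16: C, bond orders sum to 4 (valence 4) → 0 H
  atom 17: N, bond orders sum to 3 (valence 3) → 0 H
Total hydrogens: 15.

15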